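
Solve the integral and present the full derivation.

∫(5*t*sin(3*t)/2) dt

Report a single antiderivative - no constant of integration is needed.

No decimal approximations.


Step 1. Integrate ∫(5*t*sin(3*t)/2) dt by parts with u = t, dv = (5*sin(3*t)/2) dt, so v = -5*cos(3*t)/6: now -5*t*cos(3*t)/6 + ∫(5*cos(3*t)/6) dt.
Step 2. Evaluate the standard form: now -5*t*cos(3*t)/6 + 5*sin(3*t)/18.
Answer: -5*t*cos(3*t)/6 + 5*sin(3*t)/18.


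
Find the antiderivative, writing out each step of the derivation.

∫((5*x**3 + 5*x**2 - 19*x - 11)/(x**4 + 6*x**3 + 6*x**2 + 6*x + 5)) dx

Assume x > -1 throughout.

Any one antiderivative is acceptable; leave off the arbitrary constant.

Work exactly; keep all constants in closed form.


Step 1. Decompose ∫((5*x**3 + 5*x**2 - 19*x - 11)/(x**4 + 6*x**3 + 6*x**2 + 6*x + 5)) dx by partial fractions, (5*x**3 + 5*x**2 - 19*x - 11)/(x**4 + 6*x**3 + 6*x**2 + 6*x + 5) = -4/(x**2 + 1) + 4/(x + 5) + 1/(x + 1): now ∫(1/(x + 1)) dx + ∫(4/(x + 5)) dx + ∫(-4/(x**2 + 1)) dx.
Step 2. Evaluate the standard form [assuming x > -1]: now log(x + 1) + ∫(4/(x + 5)) dx + ∫(-4/(x**2 + 1)) dx.
Step 3. Evaluate the standard form [assuming x > -5]: now log(x + 1) + 4*log(x + 5) + ∫(-4/(x**2 + 1)) dx.
Step 4. Evaluate the standard form: now log(x + 1) + 4*log(x + 5) - 4*atan(x).
Answer: log(x + 1) + 4*log(x + 5) - 4*atan(x).


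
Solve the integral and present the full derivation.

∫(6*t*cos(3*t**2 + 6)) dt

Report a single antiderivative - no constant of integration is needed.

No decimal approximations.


Step 1. Substitute u = t**2 + 2, turning ∫(6*t*cos(3*t**2 + 6)) dt into ∫(3*cos(3*u)) du: now ∫(3*cos(3*u)) du.
Step 2. Evaluate the standard form: now sin(3*u).
Step 3. Substitute back u = t**2 + 2: now sin(3*t**2 + 6).
Answer: sin(3*t**2 + 6).


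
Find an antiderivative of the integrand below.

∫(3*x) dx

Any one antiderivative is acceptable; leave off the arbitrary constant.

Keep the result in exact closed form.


Answer: 3*x**2/2.


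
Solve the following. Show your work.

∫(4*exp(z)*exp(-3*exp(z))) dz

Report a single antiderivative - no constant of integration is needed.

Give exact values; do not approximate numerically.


Step 1. Substitute u = exp(z), turning ∫(4*exp(z)*exp(-3*exp(z))) dz into ∫(4*exp(-3*u)) du: now ∫(4*exp(-3*u)) du.
Step 2. Evaluate the standard form: now -4*exp(-3*u)/3.
Step 3. Substitute back u = exp(z): now -4*exp(-3*exp(z))/3.
Answer: -4*exp(-3*exp(z))/3.


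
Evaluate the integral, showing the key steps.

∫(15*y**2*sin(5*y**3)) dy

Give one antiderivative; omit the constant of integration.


Step 1. Substitute u = y**3, turning ∫(15*y**2*sin(5*y**3)) dy into ∫(5*sin(5*u)) du: now ∫(5*sin(5*u)) du.
Step 2. Evaluate the standard form: now -cos(5*u).
Step 3. Substitute back u = y**3: now -cos(5*y**3).
Answer: -cos(5*y**3).


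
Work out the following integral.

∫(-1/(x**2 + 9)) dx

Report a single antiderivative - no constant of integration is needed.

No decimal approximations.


Answer: -atan(x/3)/3.


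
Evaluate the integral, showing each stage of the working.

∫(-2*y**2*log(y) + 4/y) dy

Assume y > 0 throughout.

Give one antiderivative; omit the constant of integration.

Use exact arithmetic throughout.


Step 1. Rewrite: now ∫(4/y) dy + ∫(-2*y**2*log(y)) dy.
Step 2. Integrate ∫(-2*y**2*log(y)) dy by parts with u = log(y), dv = (-2*y**2) dy, so v = -2*y**3/3 [assuming y > 0]: now -2*y**3*log(y)/3 + ∫(4/y) dy + ∫(2*y**2/3) dy.
Step 3. Evaluate the standard form: now -2*y**3*log(y)/3 + 2*y**3/9 + ∫(4/y) dy.
Step 4. Evaluate the standard form [assuming y > 0]: now -2*y**3*log(y)/3 + 2*y**3/9 + 4*log(y).
Answer: -2*y**3*log(y)/3 + 2*y**3/9 + 4*log(y).


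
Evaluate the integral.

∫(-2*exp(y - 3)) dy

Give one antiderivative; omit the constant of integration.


Answer: -2*exp(y - 3).


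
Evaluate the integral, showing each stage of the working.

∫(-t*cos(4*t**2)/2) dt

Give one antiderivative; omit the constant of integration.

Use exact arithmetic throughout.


Step 1. Substitute u = t**2, turning ∫(-t*cos(4*t**2)/2) dt into ∫(-cos(4*u)/4) du: now ∫(-cos(4*u)/4) du.
Step 2. Evaluate the standard form: now -sin(4*u)/16.
Step 3. Substitute back u = t**2: now -sin(4*t**2)/16.
Answer: -sin(4*t**2)/16.


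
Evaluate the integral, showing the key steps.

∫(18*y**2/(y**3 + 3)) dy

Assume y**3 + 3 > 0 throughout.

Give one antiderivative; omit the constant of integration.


Step 1. Substitute u = y**3 + 3, turning ∫(18*y**2/(y**3 + 3)) dy into ∫(6/u) du: now ∫(6/u) du.
Step 2. Evaluate the standard form [assuming u > 0]: now 6*log(u).
Step 3. Substitute back u = y**3 + 3: now 6*log(y**3 + 3).
Answer: 6*log(y**3 + 3).


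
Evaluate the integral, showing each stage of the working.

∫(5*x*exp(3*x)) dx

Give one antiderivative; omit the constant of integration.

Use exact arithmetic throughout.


Step 1. Integrate ∫(5*x*exp(3*x)) dx by parts with u = x, dv = (5*exp(3*x)) dx, so v = 5*exp(3*x)/3: now 5*x*exp(3*x)/3 + ∫(-5*exp(3*x)/3) dx.
Step 2. Evaluate the standard form: now 5*x*exp(3*x)/3 - 5*exp(3*x)/9.
Answer: 5*x*exp(3*x)/3 - 5*exp(3*x)/9.


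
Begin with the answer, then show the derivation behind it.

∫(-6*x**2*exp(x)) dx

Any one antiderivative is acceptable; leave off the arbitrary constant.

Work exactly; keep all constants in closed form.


The answer is -6*x**2*exp(x) + 12*x*exp(x) - 12*exp(x).
Step 1. Integrate ∫(-6*x**2*exp(x)) dx by parts with u = x**2, dv = (-6*exp(x)) dx, so v = -6*exp(x): now -6*x**2*exp(x) + ∫(12*x*exp(x)) dx.
Step 2. Integrate ∫(12*x*exp(x)) dx by parts with u = x, dv = (12*exp(x)) dx, so v = 12*exp(x): now -6*x**2*exp(x) + 12*x*exp(x) + ∫(-12*exp(x)) dx.
Step 3. Evaluate the standard form: now -6*x**2*exp(x) + 12*x*exp(x) - 12*exp(x).
Answer: -6*x**2*exp(x) + 12*x*exp(x) - 12*exp(x).


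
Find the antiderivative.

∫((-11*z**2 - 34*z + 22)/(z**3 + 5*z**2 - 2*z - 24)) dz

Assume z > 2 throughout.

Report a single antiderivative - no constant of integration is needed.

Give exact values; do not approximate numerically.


Answer: -3*log(z - 2) - 5*log(z + 3) - 3*log(z + 4).


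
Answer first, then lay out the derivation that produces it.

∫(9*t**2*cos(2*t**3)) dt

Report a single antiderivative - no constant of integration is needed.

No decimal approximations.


The answer is 3*sin(2*t**3)/2.
Step 1. Substitute u = t**3, turning ∫(9*t**2*cos(2*t**3)) dt into ∫(3*cos(2*u)) du: now ∫(3*cos(2*u)) du.
Step 2. Evaluate the standard form: now 3*sin(2*u)/2.
Step 3. Substitute back u = t**3: now 3*sin(2*t**3)/2.
Answer: 3*sin(2*t**3)/2.


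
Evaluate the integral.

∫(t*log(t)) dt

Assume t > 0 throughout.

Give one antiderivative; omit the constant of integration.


Answer: t**2*log(t)/2 - t**2/4.


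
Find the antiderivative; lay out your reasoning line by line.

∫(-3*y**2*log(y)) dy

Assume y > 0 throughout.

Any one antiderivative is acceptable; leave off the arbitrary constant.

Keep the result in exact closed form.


Step 1. Integrate ∫(-3*y**2*log(y)) dy by parts with u = log(y), dv = (-3*y**2) dy, so v = -y**3 [assuming y > 0]: now -y**3*log(y) + ∫(y**2) dy.
Step 2. Evaluate the standard form: now -y**3*log(y) + y**3/3.
Answer: -y**3*log(y) + y**3/3.


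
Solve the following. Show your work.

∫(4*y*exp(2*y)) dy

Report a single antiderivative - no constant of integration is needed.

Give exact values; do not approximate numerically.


Step 1. Integrate ∫(4*y*exp(2*y)) dy by parts with u = y, dv = (4*exp(2*y)) dy, so v = 2*exp(2*y): now 2*y*exp(2*y) + ∫(-2*exp(2*y)) dy.
Step 2. Evaluate the standard form: now 2*y*exp(2*y) - exp(2*y).
Answer: 2*y*exp(2*y) - exp(2*y).


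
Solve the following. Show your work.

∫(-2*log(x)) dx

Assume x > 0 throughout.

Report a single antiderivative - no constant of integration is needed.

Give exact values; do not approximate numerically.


Step 1. Integrate ∫(-2*log(x)) dx by parts with u = log(x), dv = (-2) dx, so v = -2*x [assuming x > 0]: now -2*x*log(x) + ∫(2) dx.
Step 2. Evaluate the standard form: now -2*x*log(x) + 2*x.
Answer: -2*x*log(x) + 2*x.


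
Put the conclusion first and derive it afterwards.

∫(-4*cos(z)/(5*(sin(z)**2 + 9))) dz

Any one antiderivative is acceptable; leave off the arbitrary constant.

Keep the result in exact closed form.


The answer is -4*atan(sin(z)/3)/15.
Step 1. Substitute u = sin(z), turning ∫(-4*cos(z)/(5*(sin(z)**2 + 9))) dz into ∫(-4/(5*(u**2 + 9))) du: now ∫(-4/(5*(u**2 + 9))) du.
Step 2. Evaluate the standard form: now -4*atan(u/3)/15.
Step 3. Substitute back u = sin(z): now -4*atan(sin(z)/3)/15.
Answer: -4*atan(sin(z)/3)/15.


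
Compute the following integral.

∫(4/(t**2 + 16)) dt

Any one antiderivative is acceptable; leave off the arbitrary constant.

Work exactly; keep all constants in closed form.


Answer: atan(t/4).


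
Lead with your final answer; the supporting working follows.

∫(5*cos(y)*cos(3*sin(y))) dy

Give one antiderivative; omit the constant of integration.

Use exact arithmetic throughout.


The answer is 5*sin(3*sin(y))/3.
Step 1. Substitute u = sin(y), turning ∫(5*cos(y)*cos(3*sin(y))) dy into ∫(5*cos(3*u)) du: now ∫(5*cos(3*u)) du.
Step 2. Evaluate the standard form: now 5*sin(3*u)/3.
Step 3. Substitute back u = sin(y): now 5*sin(3*sin(y))/3.
Answer: 5*sin(3*sin(y))/3.


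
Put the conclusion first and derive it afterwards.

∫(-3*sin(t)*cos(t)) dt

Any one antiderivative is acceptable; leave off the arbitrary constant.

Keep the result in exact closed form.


The answer is -3*sin(t)**2/2.
Step 1. Substitute u = sin(t), turning ∫(-3*sin(t)*cos(t)) dt into ∫(-3*u) du: now ∫(-3*u) du.
Step 2. Evaluate the standard form: now -3*u**2/2.
Step 3. Substitute back u = sin(t): now -3*sin(t)**2/2.
Answer: -3*sin(t)**2/2.


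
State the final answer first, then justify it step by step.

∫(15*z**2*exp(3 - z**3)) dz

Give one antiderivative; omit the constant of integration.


The answer is -5*exp(3 - z**3).
Step 1. Substitute u = z**3 - 3, turning ∫(15*z**2*exp(3 - z**3)) dz into ∫(5*exp(-u)) du: now ∫(5*exp(-u)) du.
Step 2. Evaluate the standard form: now -5*exp(-u).
Step 3. Substitute back u = z**3 - 3: now -5*exp(3 - z**3).
Answer: -5*exp(3 - z**3).


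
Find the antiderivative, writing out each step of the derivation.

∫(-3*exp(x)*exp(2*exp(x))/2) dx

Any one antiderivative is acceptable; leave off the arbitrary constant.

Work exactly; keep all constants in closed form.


Step 1. Substitute u = exp(x), turning ∫(-3*exp(x)*exp(2*exp(x))/2) dx into ∫(-3*exp(2*u)/2) du: now ∫(-3*exp(2*u)/2) du.
Step 2. Evaluate the standard form: now -3*exp(2*u)/4.
Step 3. Substitute back u = exp(x): now -3*exp(2*exp(x))/4.
Answer: -3*exp(2*exp(x))/4.


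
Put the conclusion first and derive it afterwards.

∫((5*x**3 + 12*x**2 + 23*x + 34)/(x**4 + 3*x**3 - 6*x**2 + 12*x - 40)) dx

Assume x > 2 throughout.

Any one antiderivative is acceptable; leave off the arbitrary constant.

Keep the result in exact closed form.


The answer is 3*log(x - 2) + 2*log(x + 5) + atan(x/2)/2.
Step 1. Decompose ∫((5*x**3 + 12*x**2 + 23*x + 34)/(x**4 + 3*x**3 - 6*x**2 + 12*x - 40)) dx by partial fractions, (5*x**3 + 12*x**2 + 23*x + 34)/(x**4 + 3*x**3 - 6*x**2 + 12*x - 40) = 1/(x**2 + 4) + 2/(x + 5) + 3/(x - 2): now ∫(3/(x - 2)) dx + ∫(2/(x + 5)) dx + ∫(1/(x**2 + 4)) dx.
Step 2. Evaluate the standard form [assuming x > 2]: now 3*log(x - 2) + ∫(2/(x + 5)) dx + ∫(1/(x**2 + 4)) dx.
Step 3. Evaluate the standard form [assuming x > -5]: now 3*log(x - 2) + 2*log(x + 5) + ∫(1/(x**2 + 4)) dx.
Step 4. Evaluate the standard form: now 3*log(x - 2) + 2*log(x + 5) + atan(x/2)/2.
Answer: 3*log(x - 2) + 2*log(x + 5) + atan(x/2)/2.


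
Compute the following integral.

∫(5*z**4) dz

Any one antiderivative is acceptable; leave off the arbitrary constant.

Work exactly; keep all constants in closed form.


Answer: z**5.


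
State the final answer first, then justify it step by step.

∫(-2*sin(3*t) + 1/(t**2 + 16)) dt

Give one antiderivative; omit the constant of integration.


The answer is 2*cos(3*t)/3 + atan(t/4)/4.
Step 1. Rewrite: now ∫(1/(t**2 + 16)) dt + ∫(-2*sin(3*t)) dt.
Step 2. Evaluate the standard form: now atan(t/4)/4 + ∫(-2*sin(3*t)) dt.
Step 3. Evaluate the standard form: now 2*cos(3*t)/3 + atan(t/4)/4.
Answer: 2*cos(3*t)/3 + atan(t/4)/4.


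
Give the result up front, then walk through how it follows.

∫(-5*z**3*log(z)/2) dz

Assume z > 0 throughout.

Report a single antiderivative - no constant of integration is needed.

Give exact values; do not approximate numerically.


The answer is -5*z**4*log(z)/8 + 5*z**4/32.
Step 1. Integrate ∫(-5*z**3*log(z)/2) dz by parts with u = log(z), dv = (-5*z**3/2) dz, so v = -5*z**4/8 [assuming z > 0]: now -5*z**4*log(z)/8 + ∫(5*z**3/8) dz.
Step 2. Evaluate the standard form: now -5*z**4*log(z)/8 + 5*z**4/32.
Answer: -5*z**4*log(z)/8 + 5*z**4/32.


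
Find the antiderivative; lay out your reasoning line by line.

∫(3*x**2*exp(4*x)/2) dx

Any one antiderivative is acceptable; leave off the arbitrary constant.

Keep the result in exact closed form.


Step 1. Integrate ∫(3*x**2*exp(4*x)/2) dx by parts with u = x**2, dv = (3*exp(4*x)/2) dx, so v = 3*exp(4*x)/8: now 3*x**2*exp(4*x)/8 + ∫(-3*x*exp(4*x)/4) dx.
Step 2. Integrate ∫(-3*x*exp(4*x)/4) dx by parts with u = x, dv = (-3*exp(4*x)/4) dx, so v = -3*exp(4*x)/16: now 3*x**2*exp(4*x)/8 - 3*x*exp(4*x)/16 + ∫(3*exp(4*x)/16) dx.
Step 3. Evaluate the standard form: now 3*x**2*exp(4*x)/8 - 3*x*exp(4*x)/16 + 3*exp(4*x)/64.
Answer: 3*x**2*exp(4*x)/8 - 3*x*exp(4*x)/16 + 3*exp(4*x)/64.


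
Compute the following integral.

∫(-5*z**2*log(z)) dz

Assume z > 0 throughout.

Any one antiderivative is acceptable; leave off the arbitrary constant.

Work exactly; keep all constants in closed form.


Answer: -5*z**3*log(z)/3 + 5*z**3/9.


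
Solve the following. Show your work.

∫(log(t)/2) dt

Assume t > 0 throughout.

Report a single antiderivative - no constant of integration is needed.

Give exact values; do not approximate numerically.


Step 1. Integrate ∫(log(t)/2) dt by parts with u = log(t), dv = (1/2) dt, so v = t/2 [assuming t > 0]: now t*log(t)/2 + ∫(-1/2) dt.
Step 2. Evaluate the standard form: now t*log(t)/2 - t/2.
Answer: t*log(t)/2 - t/2.


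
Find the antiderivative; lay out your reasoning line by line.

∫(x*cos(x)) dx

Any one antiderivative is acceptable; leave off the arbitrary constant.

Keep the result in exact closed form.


Step 1. Integrate ∫(x*cos(x)) dx by parts with u = x, dv = (cos(x)) dx, so v = sin(x): now x*sin(x) + ∫(-sin(x)) dx.
Step 2. Evaluate the standard form: now x*sin(x) + cos(x).
Answer: x*sin(x) + cos(x).


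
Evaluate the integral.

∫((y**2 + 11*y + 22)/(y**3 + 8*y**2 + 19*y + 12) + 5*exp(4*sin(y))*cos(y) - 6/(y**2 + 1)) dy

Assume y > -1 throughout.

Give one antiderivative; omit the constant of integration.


Answer: 5*exp(4*sin(y))/4 + 2*log(y + 1) + log(y + 3) - 2*log(y + 4) - 6*atan(y).


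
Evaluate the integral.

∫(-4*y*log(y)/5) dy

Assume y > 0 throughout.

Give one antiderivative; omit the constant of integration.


Answer: -2*y**2*log(y)/5 + y**2/5.


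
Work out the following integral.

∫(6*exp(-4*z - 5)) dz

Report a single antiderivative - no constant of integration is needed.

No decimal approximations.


Answer: -3*exp(-4*z - 5)/2.


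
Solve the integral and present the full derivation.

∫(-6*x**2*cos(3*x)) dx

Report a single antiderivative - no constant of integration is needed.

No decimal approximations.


Step 1. Integrate ∫(-6*x**2*cos(3*x)) dx by parts with u = x**2, dv = (-6*cos(3*x)) dx, so v = -2*sin(3*x): now -2*x**2*sin(3*x) + ∫(4*x*sin(3*x)) dx.
Step 2. Integrate ∫(4*x*sin(3*x)) dx by parts with u = x, dv = (4*sin(3*x)) dx, so v = -4*cos(3*x)/3: now -2*x**2*sin(3*x) - 4*x*cos(3*x)/3 + ∫(4*cos(3*x)/3) dx.
Step 3. Evaluate the standard form: now -2*x**2*sin(3*x) - 4*x*cos(3*x)/3 + 4*sin(3*x)/9.
Answer: -2*x**2*sin(3*x) - 4*x*cos(3*x)/3 + 4*sin(3*x)/9.


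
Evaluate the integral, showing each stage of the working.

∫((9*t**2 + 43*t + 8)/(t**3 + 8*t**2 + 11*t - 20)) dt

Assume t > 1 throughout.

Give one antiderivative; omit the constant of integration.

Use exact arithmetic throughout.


Step 1. Decompose ∫((9*t**2 + 43*t + 8)/(t**3 + 8*t**2 + 11*t - 20)) dt by partial fractions, (9*t**2 + 43*t + 8)/(t**3 + 8*t**2 + 11*t - 20) = 3/(t + 5) + 4/(t + 4) + 2/(t - 1): now ∫(2/(t - 1)) dt + ∫(4/(t + 4)) dt + ∫(3/(t + 5)) dt.
Step 2. Evaluate the standard form [assuming t > 1]: now 2*log(t - 1) + ∫(4/(t + 4)) dt + ∫(3/(t + 5)) dt.
Step 3. Evaluate the standard form [assuming t > -5]: now 2*log(t - 1) + 3*log(t + 5) + ∫(4/(t + 4)) dt.
Step 4. Evaluate the standard form [assuming t > -4]: now 2*log(t - 1) + 4*log(t + 4) + 3*log(t + 5).
Answer: 2*log(t - 1) + 4*log(t + 4) + 3*log(t + 5).


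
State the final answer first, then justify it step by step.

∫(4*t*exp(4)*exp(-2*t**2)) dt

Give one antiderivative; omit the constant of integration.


The answer is -exp(4 - 2*t**2).
Step 1. Substitute u = t**2 - 2, turning ∫(4*t*exp(4)*exp(-2*t**2)) dt into ∫(2*exp(-2*u)) du: now ∫(2*exp(-2*u)) du.
Step 2. Evaluate the standard form: now -exp(-2*u).
Step 3. Substitute back u = t**2 - 2: now -exp(4 - 2*t**2).
Answer: -exp(4 - 2*t**2).


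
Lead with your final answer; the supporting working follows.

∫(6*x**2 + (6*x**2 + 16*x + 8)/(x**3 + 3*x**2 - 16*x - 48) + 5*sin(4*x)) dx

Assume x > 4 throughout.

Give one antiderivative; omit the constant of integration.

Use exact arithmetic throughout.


The answer is 2*x**3 + 3*log(x - 4) - 2*log(x + 3) + 5*log(x + 4) - 5*cos(4*x)/4.
Step 1. Rewrite: now ∫(6*x**2) dx + ∫((6*x**2 + 16*x + 8)/(x**3 + 3*x**2 - 16*x - 48)) dx + ∫(5*sin(4*x)) dx.
Step 2. Decompose ∫((6*x**2 + 16*x + 8)/(x**3 + 3*x**2 - 16*x - 48)) dx by partial fractions, (6*x**2 + 16*x + 8)/(x**3 + 3*x**2 - 16*x - 48) = 5/(x + 4) - 2/(x + 3) + 3/(x - 4): now ∫(6*x**2) dx + ∫(3/(x - 4)) dx + ∫(-2/(x + 3)) dx + ∫(5/(x + 4)) dx + ∫(5*sin(4*x)) dx.
Step 3. Evaluate the standard form [assuming x > 4]: now 3*log(x - 4) + ∫(6*x**2) dx + ∫(-2/(x + 3)) dx + ∫(5/(x + 4)) dx + ∫(5*sin(4*x)) dx.
Step 4. Evaluate the standard form [assuming x > -3]: now 3*log(x - 4) - 2*log(x + 3) + ∫(6*x**2) dx + ∫(5/(x + 4)) dx + ∫(5*sin(4*x)) dx.
Step 5. Evaluate the standard form [assuming x > -4]: now 3*log(x - 4) - 2*log(x + 3) + 5*log(x + 4) + ∫(6*x**2) dx + ∫(5*sin(4*x)) dx.
Step 6. Evaluate the standard form: now 3*log(x - 4) - 2*log(x + 3) + 5*log(x + 4) - 5*cos(4*x)/4 + ∫(6*x**2) dx.
Step 7. Evaluate the standard form: now 2*x**3 + 3*log(x - 4) - 2*log(x + 3) + 5*log(x + 4) - 5*cos(4*x)/4.
Answer: 2*x**3 + 3*log(x - 4) - 2*log(x + 3) + 5*log(x + 4) - 5*cos(4*x)/4.


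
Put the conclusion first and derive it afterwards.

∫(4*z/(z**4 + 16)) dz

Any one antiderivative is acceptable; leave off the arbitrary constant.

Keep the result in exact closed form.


The answer is atan(z**2/4)/2.
Step 1. Substitute u = z**2, turning ∫(4*z/(z**4 + 16)) dz into ∫(2/(u**2 + 16)) du: now ∫(2/(u**2 + 16)) du.
Step 2. Evaluate the standard form: now atan(u/4)/2.
Step 3. Substitute back u = z**2: now atan(z**2/4)/2.
Answer: atan(z**2/4)/2.


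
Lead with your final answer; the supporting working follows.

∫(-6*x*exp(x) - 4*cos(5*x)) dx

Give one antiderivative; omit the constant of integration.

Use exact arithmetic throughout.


The answer is -6*x*exp(x) + 6*exp(x) - 4*sin(5*x)/5.
Step 1. Rewrite: now ∫(-6*x*exp(x)) dx + ∫(-4*cos(5*x)) dx.
Step 2. Evaluate the standard form: now -4*sin(5*x)/5 + ∫(-6*x*exp(x)) dx.
Step 3. Integrate ∫(-6*x*exp(x)) dx by parts with u = x, dv = (-6*exp(x)) dx, so v = -6*exp(x): now -6*x*exp(x) - 4*sin(5*x)/5 + ∫(6*exp(x)) dx.
Step 4. Evaluate the standard form: now -6*x*exp(x) + 6*exp(x) - 4*sin(5*x)/5.
Answer: -6*x*exp(x) + 6*exp(x) - 4*sin(5*x)/5.


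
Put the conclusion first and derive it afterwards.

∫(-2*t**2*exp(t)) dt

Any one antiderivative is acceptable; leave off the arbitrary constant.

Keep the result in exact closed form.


The answer is -2*t**2*exp(t) + 4*t*exp(t) - 4*exp(t).
Step 1. Integrate ∫(-2*t**2*exp(t)) dt by parts with u = t**2, dv = (-2*exp(t)) dt, so v = -2*exp(t): now -2*t**2*exp(t) + ∫(4*t*exp(t)) dt.
Step 2. Integrate ∫(4*t*exp(t)) dt by parts with u = t, dv = (4*exp(t)) dt, so v = 4*exp(t): now -2*t**2*exp(t) + 4*t*exp(t) + ∫(-4*exp(t)) dt.
Step 3. Evaluate the standard form: now -2*t**2*exp(t) + 4*t*exp(t) - 4*exp(t).
Answer: -2*t**2*exp(t) + 4*t*exp(t) - 4*exp(t).


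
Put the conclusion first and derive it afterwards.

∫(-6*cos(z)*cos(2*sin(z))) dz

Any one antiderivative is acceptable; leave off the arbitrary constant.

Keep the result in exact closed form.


The answer is -3*sin(2*sin(z)).
Step 1. Substitute u = sin(z), turning ∫(-6*cos(z)*cos(2*sin(z))) dz into ∫(-6*cos(2*u)) du: now ∫(-6*cos(2*u)) du.
Step 2. Evaluate the standard form: now -3*sin(2*u).
Step 3. Substitute back u = sin(z): now -3*sin(2*sin(z)).
Answer: -3*sin(2*sin(z)).


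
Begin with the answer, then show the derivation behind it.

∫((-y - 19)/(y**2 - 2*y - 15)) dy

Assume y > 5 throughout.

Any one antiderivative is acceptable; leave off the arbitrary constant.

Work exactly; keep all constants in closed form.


The answer is -3*log(y - 5) + 2*log(y + 3).
Step 1. Decompose ∫((-y - 19)/(y**2 - 2*y - 15)) dy by partial fractions, (-y - 19)/(y**2 - 2*y - 15) = 2/(y + 3) - 3/(y - 5): now ∫(-3/(y - 5)) dy + ∫(2/(y + 3)) dy.
Step 2. Evaluate the standard form [assuming y > 5]: now -3*log(y - 5) + ∫(2/(y + 3)) dy.
Step 3. Evaluate the standard form [assuming y > -3]: now -3*log(y - 5) + 2*log(y + 3).
Answer: -3*log(y - 5) + 2*log(y + 3).


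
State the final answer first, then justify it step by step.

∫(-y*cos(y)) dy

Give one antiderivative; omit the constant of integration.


The answer is -y*sin(y) - cos(y).
Step 1. Integrate ∫(-y*cos(y)) dy by parts with u = y, dv = (-cos(y)) dy, so v = -sin(y): now -y*sin(y) + ∫(sin(y)) dy.
Step 2. Evaluate the standard form: now -y*sin(y) - cos(y).
Answer: -y*sin(y) - cos(y).


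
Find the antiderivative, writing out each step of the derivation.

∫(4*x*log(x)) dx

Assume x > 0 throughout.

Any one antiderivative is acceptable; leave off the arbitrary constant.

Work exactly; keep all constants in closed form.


Step 1. Integrate ∫(4*x*log(x)) dx by parts with u = log(x), dv = (4*x) dx, so v = 2*x**2 [assuming x > 0]: now 2*x**2*log(x) + ∫(-2*x) dx.
Step 2. Evaluate the standard form: now 2*x**2*log(x) - x**2.
Answer: 2*x**2*log(x) - x**2.


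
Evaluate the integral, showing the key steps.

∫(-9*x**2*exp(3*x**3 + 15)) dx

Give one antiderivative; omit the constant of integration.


Step 1. Substitute u = x**3 + 5, turning ∫(-9*x**2*exp(3*x**3 + 15)) dx into ∫(-3*exp(3*u)) du: now ∫(-3*exp(3*u)) du.
Step 2. Evaluate the standard form: now -exp(3*u).
Step 3. Substitute back u = x**3 + 5: now -exp(3*x**3 + 15).
Answer: -exp(3*x**3 + 15).


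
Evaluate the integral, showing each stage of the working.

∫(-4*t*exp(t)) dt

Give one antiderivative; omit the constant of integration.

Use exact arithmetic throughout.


Step 1. Integrate ∫(-4*t*exp(t)) dt by parts with u = t, dv = (-4*exp(t)) dt, so v = -4*exp(t): now -4*t*exp(t) + ∫(4*exp(t)) dt.
Step 2. Evaluate the standard form: now -4*t*exp(t) + 4*exp(t).
Answer: -4*t*exp(t) + 4*exp(t).


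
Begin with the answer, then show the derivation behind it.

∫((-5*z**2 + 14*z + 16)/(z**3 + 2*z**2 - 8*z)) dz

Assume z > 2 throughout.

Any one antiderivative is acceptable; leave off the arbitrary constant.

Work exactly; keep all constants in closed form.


The answer is -2*log(z) + 2*log(z - 2) - 5*log(z + 4).
Step 1. Decompose ∫((-5*z**2 + 14*z + 16)/(z**3 + 2*z**2 - 8*z)) dz by partial fractions, (-5*z**2 + 14*z + 16)/(z**3 + 2*z**2 - 8*z) = -5/(z + 4) + 2/(z - 2) - 2/z: now ∫(-2/z) dz + ∫(2/(z - 2)) dz + ∫(-5/(z + 4)) dz.
Step 2. Evaluate the standard form [assuming z > -4]: now -5*log(z + 4) + ∫(-2/z) dz + ∫(2/(z - 2)) dz.
Step 3. Evaluate the standard form [assuming z > 2]: now 2*log(z - 2) - 5*log(z + 4) + ∫(-2/z) dz.
Step 4. Evaluate the standard form [assuming z > 0]: now -2*log(z) + 2*log(z - 2) - 5*log(z + 4).
Answer: -2*log(z) + 2*log(z - 2) - 5*log(z + 4).


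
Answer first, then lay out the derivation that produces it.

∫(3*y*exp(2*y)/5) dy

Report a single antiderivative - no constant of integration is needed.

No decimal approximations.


The answer is 3*y*exp(2*y)/10 - 3*exp(2*y)/20.
Step 1. Integrate ∫(3*y*exp(2*y)/5) dy by parts with u = y, dv = (3*exp(2*y)/5) dy, so v = 3*exp(2*y)/10: now 3*y*exp(2*y)/10 + ∫(-3*exp(2*y)/10) dy.
Step 2. Evaluate the standard form: now 3*y*exp(2*y)/10 - 3*exp(2*y)/20.
Answer: 3*y*exp(2*y)/10 - 3*exp(2*y)/20.


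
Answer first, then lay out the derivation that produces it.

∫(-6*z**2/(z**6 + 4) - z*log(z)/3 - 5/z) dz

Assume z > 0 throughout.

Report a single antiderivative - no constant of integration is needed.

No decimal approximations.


The answer is -z**2*log(z)/6 + z**2/12 - 5*log(z) - atan(z**3/2).
Step 1. Rewrite: now ∫(-5/z) dz + ∫(-z*log(z)/3) dz + ∫(-6*z**2/(z**6 + 4)) dz.
Step 2. Substitute u = z**3, turning ∫(-6*z**2/(z**6 + 4)) dz into ∫(-2/(u**2 + 4)) du: now ∫(-5/z) dz + ∫(-z*log(z)/3) dz + ∫(-2/(u**2 + 4)) du.
Step 3. Evaluate the standard form: now -atan(u/2) + ∫(-5/z) dz + ∫(-z*log(z)/3) dz.
Step 4. Substitute back u = z**3: now -atan(z**3/2) + ∫(-5/z) dz + ∫(-z*log(z)/3) dz.
Step 5. Integrate ∫(-z*log(z)/3) dz by parts with u = log(z), dv = (-z/3) dz, so v = -z**2/6 [assuming z > 0]: now -z**2*log(z)/6 - atan(z**3/2) + ∫(-5/z) dz + ∫(z/6) dz.
Step 6. Evaluate the standard form: now -z**2*log(z)/6 + z**2/12 - atan(z**3/2) + ∫(-5/z) dz.
Step 7. Evaluate the standard form [assuming z > 0]: now -z**2*log(z)/6 + z**2/12 - 5*log(z) - atan(z**3/2).
Answer: -z**2*log(z)/6 + z**2/12 - 5*log(z) - atan(z**3/2).


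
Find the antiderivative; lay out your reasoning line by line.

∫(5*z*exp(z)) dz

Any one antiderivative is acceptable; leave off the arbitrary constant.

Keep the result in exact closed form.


Step 1. Integrate ∫(5*z*exp(z)) dz by parts with u = z, dv = (5*exp(z)) dz, so v = 5*exp(z): now 5*z*exp(z) + ∫(-5*exp(z)) dz.
Step 2. Evaluate the standard form: now 5*z*exp(z) - 5*exp(z).
Answer: 5*z*exp(z) - 5*exp(z).


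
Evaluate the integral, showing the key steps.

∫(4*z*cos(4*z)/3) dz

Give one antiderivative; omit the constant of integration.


Step 1. Integrate ∫(4*z*cos(4*z)/3) dz by parts with u = z, dv = (4*cos(4*z)/3) dz, so v = sin(4*z)/3: now z*sin(4*z)/3 + ∫(-sin(4*z)/3) dz.
Step 2. Evaluate the standard form: now z*sin(4*z)/3 + cos(4*z)/12.
Answer: z*sin(4*z)/3 + cos(4*z)/12.


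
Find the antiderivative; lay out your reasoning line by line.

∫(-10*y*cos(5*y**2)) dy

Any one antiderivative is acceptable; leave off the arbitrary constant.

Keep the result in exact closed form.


Step 1. Substitute u = y**2, turning ∫(-10*y*cos(5*y**2)) dy into ∫(-5*cos(5*u)) du: now ∫(-5*cos(5*u)) du.
Step 2. Evaluate the standard form: now -sin(5*u).
Step 3. Substitute back u = y**2: now -sin(5*y**2).
Answer: -sin(5*y**2).


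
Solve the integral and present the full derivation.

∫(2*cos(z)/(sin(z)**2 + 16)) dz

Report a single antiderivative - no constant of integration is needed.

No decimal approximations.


Step 1. Substitute u = sin(z), turning ∫(2*cos(z)/(sin(z)**2 + 16)) dz into ∫(2/(u**2 + 16)) du: now ∫(2/(u**2 + 16)) du.
Step 2. Evaluate the standard form: now atan(u/4)/2.
Step 3. Substitute back u = sin(z): now atan(sin(z)/4)/2.
Answer: atan(sin(z)/4)/2.


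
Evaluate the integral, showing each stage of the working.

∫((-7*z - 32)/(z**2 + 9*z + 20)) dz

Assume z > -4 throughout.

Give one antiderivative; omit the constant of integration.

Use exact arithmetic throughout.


Step 1. Decompose ∫((-7*z - 32)/(z**2 + 9*z + 20)) dz by partial fractions, (-7*z - 32)/(z**2 + 9*z + 20) = -3/(z + 5) - 4/(z + 4): now ∫(-4/(z + 4)) dz + ∫(-3/(z + 5)) dz.
Step 2. Evaluate the standard form [assuming z > -5]: now -3*log(z + 5) + ∫(-4/(z + 4)) dz.
Step 3. Evaluate the standard form [assuming z > -4]: now -4*log(z + 4) - 3*log(z + 5).
Answer: -4*log(z + 4) - 3*log(z + 5).


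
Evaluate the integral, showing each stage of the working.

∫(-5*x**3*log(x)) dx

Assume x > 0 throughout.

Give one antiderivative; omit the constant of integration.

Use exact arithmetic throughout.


Step 1. Integrate ∫(-5*x**3*log(x)) dx by parts with u = log(x), dv = (-5*x**3) dx, so v = -5*x**4/4 [assuming x > 0]: now -5*x**4*log(x)/4 + ∫(5*x**3/4) dx.
Step 2. Evaluate the standard form: now -5*x**4*log(x)/4 + 5*x**4/16.
Answer: -5*x**4*log(x)/4 + 5*x**4/16.


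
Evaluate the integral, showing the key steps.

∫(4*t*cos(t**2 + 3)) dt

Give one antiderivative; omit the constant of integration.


Step 1. Substitute u = t**2 + 3, turning ∫(4*t*cos(t**2 + 3)) dt into ∫(2*cos(u)) du: now ∫(2*cos(u)) du.
Step 2. Evaluate the standard form: now 2*sin(u).
Step 3. Substitute back u = t**2 + 3: now 2*sin(t**2 + 3).
Answer: 2*sin(t**2 + 3).


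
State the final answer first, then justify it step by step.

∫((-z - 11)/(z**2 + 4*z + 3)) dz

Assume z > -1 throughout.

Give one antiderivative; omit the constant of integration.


The answer is -5*log(z + 1) + 4*log(z + 3).
Step 1. Decompose ∫((-z - 11)/(z**2 + 4*z + 3)) dz by partial fractions, (-z - 11)/(z**2 + 4*z + 3) = 4/(z + 3) - 5/(z + 1): now ∫(-5/(z + 1)) dz + ∫(4/(z + 3)) dz.
Step 2. Evaluate the standard form [assuming z > -3]: now 4*log(z + 3) + ∫(-5/(z + 1)) dz.
Step 3. Evaluate the standard form [assuming z > -1]: now -5*log(z + 1) + 4*log(z + 3).
Answer: -5*log(z + 1) + 4*log(z + 3).


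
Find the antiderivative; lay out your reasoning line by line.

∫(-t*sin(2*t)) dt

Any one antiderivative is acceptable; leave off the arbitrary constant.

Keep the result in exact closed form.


Step 1. Integrate ∫(-t*sin(2*t)) dt by parts with u = t, dv = (-sin(2*t)) dt, so v = cos(2*t)/2: now t*cos(2*t)/2 + ∫(-cos(2*t)/2) dt.
Step 2. Evaluate the standard form: now t*cos(2*t)/2 - sin(2*t)/4.
Answer: t*cos(2*t)/2 - sin(2*t)/4.


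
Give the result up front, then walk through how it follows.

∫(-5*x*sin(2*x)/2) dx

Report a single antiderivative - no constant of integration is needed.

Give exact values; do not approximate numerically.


The answer is 5*x*cos(2*x)/4 - 5*sin(2*x)/8.
Step 1. Integrate ∫(-5*x*sin(2*x)/2) dx by parts with u = x, dv = (-5*sin(2*x)/2) dx, so v = 5*cos(2*x)/4: now 5*x*cos(2*x)/4 + ∫(-5*cos(2*x)/4) dx.
Step 2. Evaluate the standard form: now 5*x*cos(2*x)/4 - 5*sin(2*x)/8.
Answer: 5*x*cos(2*x)/4 - 5*sin(2*x)/8.


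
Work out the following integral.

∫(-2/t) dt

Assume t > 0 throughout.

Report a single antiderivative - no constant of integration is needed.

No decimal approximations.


Answer: -2*log(t).


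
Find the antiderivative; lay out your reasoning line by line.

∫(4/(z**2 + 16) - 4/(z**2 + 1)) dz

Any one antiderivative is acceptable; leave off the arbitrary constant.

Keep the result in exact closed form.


Step 1. Rewrite: now ∫(-4/(z**2 + 1)) dz + ∫(4/(z**2 + 16)) dz.
Step 2. Evaluate the standard form: now atan(z/4) + ∫(-4/(z**2 + 1)) dz.
Step 3. Evaluate the standard form: now atan(z/4) - 4*atan(z).
Answer: atan(z/4) - 4*atan(z).


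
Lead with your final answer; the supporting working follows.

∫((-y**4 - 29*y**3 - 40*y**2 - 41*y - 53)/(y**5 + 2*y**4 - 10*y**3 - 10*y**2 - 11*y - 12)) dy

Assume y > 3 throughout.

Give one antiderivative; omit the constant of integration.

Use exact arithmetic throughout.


The answer is -5*log(y - 3) + log(y + 1) + 3*log(y + 4) + atan(y).
Step 1. Decompose ∫((-y**4 - 29*y**3 - 40*y**2 - 41*y - 53)/(y**5 + 2*y**4 - 10*y**3 - 10*y**2 - 11*y - 12)) dy by partial fractions, (-y**4 - 29*y**3 - 40*y**2 - 41*y - 53)/(y**5 + 2*y**4 - 10*y**3 - 10*y**2 - 11*y - 12) = 1/(y**2 + 1) + 3/(y + 4) + 1/(y + 1) - 5/(y - 3): now ∫(-5/(y - 3)) dy + ∫(1/(y + 1)) dy + ∫(3/(y + 4)) dy + ∫(1/(y**2 + 1)) dy.
Step 2. Evaluate the standard form [assuming y > 3]: now -5*log(y - 3) + ∫(1/(y + 1)) dy + ∫(3/(y + 4)) dy + ∫(1/(y**2 + 1)) dy.
Step 3. Evaluate the standard form [assuming y > -1]: now -5*log(y - 3) + log(y + 1) + ∫(3/(y + 4)) dy + ∫(1/(y**2 + 1)) dy.
Step 4. Evaluate the standard form [assuming y > -4]: now -5*log(y - 3) + log(y + 1) + 3*log(y + 4) + ∫(1/(y**2 + 1)) dy.
Step 5. Evaluate the standard form: now -5*log(y - 3) + log(y + 1) + 3*log(y + 4) + atan(y).
Answer: -5*log(y - 3) + log(y + 1) + 3*log(y + 4) + atan(y).


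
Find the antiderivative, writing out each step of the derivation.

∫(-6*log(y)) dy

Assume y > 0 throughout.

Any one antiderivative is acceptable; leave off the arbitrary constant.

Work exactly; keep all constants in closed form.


Step 1. Integrate ∫(-6*log(y)) dy by parts with u = log(y), dv = (-6) dy, so v = -6*y [assuming y > 0]: now -6*y*log(y) + ∫(6) dy.
Step 2. Evaluate the standard form: now -6*y*log(y) + 6*y.
Answer: -6*y*log(y) + 6*y.


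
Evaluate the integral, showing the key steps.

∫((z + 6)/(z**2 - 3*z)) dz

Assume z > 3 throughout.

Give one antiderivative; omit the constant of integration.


Step 1. Decompose ∫((z + 6)/(z**2 - 3*z)) dz by partial fractions, (z + 6)/(z**2 - 3*z) = 3/(z - 3) - 2/z: now ∫(-2/z) dz + ∫(3/(z - 3)) dz.
Step 2. Evaluate the standard form [assuming z > 3]: now 3*log(z - 3) + ∫(-2/z) dz.
Step 3. Evaluate the standard form [assuming z > 0]: now -2*log(z) + 3*log(z - 3).
Answer: -2*log(z) + 3*log(z - 3).


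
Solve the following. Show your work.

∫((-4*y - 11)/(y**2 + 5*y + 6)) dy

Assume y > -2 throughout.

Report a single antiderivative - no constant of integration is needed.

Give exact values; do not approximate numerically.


Step 1. Decompose ∫((-4*y - 11)/(y**2 + 5*y + 6)) dy by partial fractions, (-4*y - 11)/(y**2 + 5*y + 6) = -1/(y + 3) - 3/(y + 2): now ∫(-3/(y + 2)) dy + ∫(-1/(y + 3)) dy.
Step 2. Evaluate the standard form [assuming y > -3]: now -log(y + 3) + ∫(-3/(y + 2)) dy.
Step 3. Evaluate the standard form [assuming y > -2]: now -3*log(y + 2) - log(y + 3).
Answer: -3*log(y + 2) - log(y + 3).


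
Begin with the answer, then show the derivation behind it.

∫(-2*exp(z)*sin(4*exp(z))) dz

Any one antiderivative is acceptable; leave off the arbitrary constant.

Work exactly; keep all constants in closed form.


The answer is cos(4*exp(z))/2.
Step 1. Substitute u = exp(z), turning ∫(-2*exp(z)*sin(4*exp(z))) dz into ∫(-2*sin(4*u)) du: now ∫(-2*sin(4*u)) du.
Step 2. Evaluate the standard form: now cos(4*u)/2.
Step 3. Substitute back u = exp(z): now cos(4*exp(z))/2.
Answer: cos(4*exp(z))/2.


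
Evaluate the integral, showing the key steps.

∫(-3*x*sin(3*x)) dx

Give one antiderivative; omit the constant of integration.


Step 1. Integrate ∫(-3*x*sin(3*x)) dx by parts with u = x, dv = (-3*sin(3*x)) dx, so v = cos(3*x): now x*cos(3*x) + ∫(-cos(3*x)) dx.
Step 2. Evaluate the standard form: now x*cos(3*x) - sin(3*x)/3.
Answer: x*cos(3*x) - sin(3*x)/3.


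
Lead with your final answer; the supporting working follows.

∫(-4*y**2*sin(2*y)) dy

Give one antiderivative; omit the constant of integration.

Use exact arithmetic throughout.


The answer is 2*y**2*cos(2*y) - 2*y*sin(2*y) - cos(2*y).
Step 1. Integrate ∫(-4*y**2*sin(2*y)) dy by parts with u = y**2, dv = (-4*sin(2*y)) dy, so v = 2*cos(2*y): now 2*y**2*cos(2*y) + ∫(-4*y*cos(2*y)) dy.
Step 2. Integrate ∫(-4*y*cos(2*y)) dy by parts with u = y, dv = (-4*cos(2*y)) dy, so v = -2*sin(2*y): now 2*y**2*cos(2*y) - 2*y*sin(2*y) + ∫(2*sin(2*y)) dy.
Step 3. Evaluate the standard form: now 2*y**2*cos(2*y) - 2*y*sin(2*y) - cos(2*y).
Answer: 2*y**2*cos(2*y) - 2*y*sin(2*y) - cos(2*y).


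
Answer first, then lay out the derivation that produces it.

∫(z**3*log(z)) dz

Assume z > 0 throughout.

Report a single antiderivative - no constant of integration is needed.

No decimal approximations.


The answer is z**4*log(z)/4 - z**4/16.
Step 1. Integrate ∫(z**3*log(z)) dz by parts with u = log(z), dv = (z**3) dz, so v = z**4/4 [assuming z > 0]: now z**4*log(z)/4 + ∫(-z**3/4) dz.
Step 2. Evaluate the standard form: now z**4*log(z)/4 - z**4/16.
Answer: z**4*log(z)/4 - z**4/16.


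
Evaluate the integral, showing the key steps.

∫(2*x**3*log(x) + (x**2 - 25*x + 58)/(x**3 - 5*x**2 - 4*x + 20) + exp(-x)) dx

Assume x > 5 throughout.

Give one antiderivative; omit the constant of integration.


Step 1. Rewrite: now ∫(2*x**3*log(x)) dx + ∫((x**2 - 25*x + 58)/(x**3 - 5*x**2 - 4*x + 20)) dx + ∫(exp(-x)) dx.
Step 2. Integrate ∫(2*x**3*log(x)) dx by parts with u = log(x), dv = (2*x**3) dx, so v = x**4/2 [assuming x > 0]: now x**4*log(x)/2 + ∫(-x**3/2) dx + ∫((x**2 - 25*x + 58)/(x**3 - 5*x**2 - 4*x + 20)) dx + ∫(exp(-x)) dx.
Step 3. Evaluate the standard form: now x**4*log(x)/2 - x**4/8 + ∫((x**2 - 25*x + 58)/(x**3 - 5*x**2 - 4*x + 20)) dx + ∫(exp(-x)) dx.
Step 4. Decompose ∫((x**2 - 25*x + 58)/(x**3 - 5*x**2 - 4*x + 20)) dx by partial fractions, (x**2 - 25*x + 58)/(x**3 - 5*x**2 - 4*x + 20) = 4/(x + 2) - 1/(x - 2) - 2/(x - 5): now x**4*log(x)/2 - x**4/8 + ∫(-2/(x - 5)) dx + ∫(-1/(x - 2)) dx + ∫(4/(x + 2)) dx + ∫(exp(-x)) dx.
Step 5. Evaluate the standard form [assuming x > 2]: now x**4*log(x)/2 - x**4/8 - log(x - 2) + ∫(-2/(x - 5)) dx + ∫(4/(x + 2)) dx + ∫(exp(-x)) dx.
Step 6. Evaluate the standard form [assuming x > -2]: now x**4*log(x)/2 - x**4/8 - log(x - 2) + 4*log(x + 2) + ∫(-2/(x - 5)) dx + ∫(exp(-x)) dx.
Step 7. Evaluate the standard form [assuming x > 5]: now x**4*log(x)/2 - x**4/8 - 2*log(x - 5) - log(x - 2) + 4*log(x + 2) + ∫(exp(-x)) dx.
Step 8. Evaluate the standard form: now x**4*log(x)/2 - x**4/8 - 2*log(x - 5) - log(x - 2) + 4*log(x + 2) - exp(-x).
Answer: x**4*log(x)/2 - x**4/8 - 2*log(x - 5) - log(x - 2) + 4*log(x + 2) - exp(-x).


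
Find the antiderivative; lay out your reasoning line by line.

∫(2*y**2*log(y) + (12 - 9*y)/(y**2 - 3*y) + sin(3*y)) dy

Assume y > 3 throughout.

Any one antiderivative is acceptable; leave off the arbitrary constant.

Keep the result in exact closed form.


Step 1. Rewrite: now ∫(2*y**2*log(y)) dy + ∫((12 - 9*y)/(y**2 - 3*y)) dy + ∫(sin(3*y)) dy.
Step 2. Decompose ∫((12 - 9*y)/(y**2 - 3*y)) dy by partial fractions, (12 - 9*y)/(y**2 - 3*y) = -5/(y - 3) - 4/y: now ∫(-4/y) dy + ∫(2*y**2*log(y)) dy + ∫(-5/(y - 3)) dy + ∫(sin(3*y)) dy.
Step 3. Evaluate the standard form [assuming y > 0]: now -4*log(y) + ∫(2*y**2*log(y)) dy + ∫(-5/(y - 3)) dy + ∫(sin(3*y)) dy.
Step 4. Evaluate the standard form [assuming y > 3]: now -4*log(y) - 5*log(y - 3) + ∫(2*y**2*log(y)) dy + ∫(sin(3*y)) dy.
Step 5. Integrate ∫(2*y**2*log(y)) dy by parts with u = log(y), dv = (2*y**2) dy, so v = 2*y**3/3 [assuming y > 0]: now 2*y**3*log(y)/3 - 4*log(y) - 5*log(y - 3) + ∫(-2*y**2/3) dy + ∫(sin(3*y)) dy.
Step 6. Evaluate the standard form: now 2*y**3*log(y)/3 - 2*y**3/9 - 4*log(y) - 5*log(y - 3) + ∫(sin(3*y)) dy.
Step 7. Evaluate the standard form: now 2*y**3*log(y)/3 - 2*y**3/9 - 4*log(y) - 5*log(y - 3) - cos(3*y)/3.
Answer: 2*y**3*log(y)/3 - 2*y**3/9 - 4*log(y) - 5*log(y - 3) - cos(3*y)/3.


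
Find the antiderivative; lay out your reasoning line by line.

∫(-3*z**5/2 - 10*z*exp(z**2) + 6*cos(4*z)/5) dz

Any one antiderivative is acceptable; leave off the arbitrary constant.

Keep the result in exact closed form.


Step 1. Rewrite: now ∫(-3*z**5/2) dz + ∫(-10*z*exp(z**2)) dz + ∫(6*cos(4*z)/5) dz.
Step 2. Evaluate the standard form: now -z**6/4 + ∫(-10*z*exp(z**2)) dz + ∫(6*cos(4*z)/5) dz.
Step 3. Evaluate the standard form: now -z**6/4 + 3*sin(4*z)/10 + ∫(-10*z*exp(z**2)) dz.
Step 4. Substitute u = z**2, turning ∫(-10*z*exp(z**2)) dz into ∫(-5*exp(u)) du: now -z**6/4 + 3*sin(4*z)/10 + ∫(-5*exp(u)) du.
Step 5. Evaluate the standard form: now -z**6/4 - 5*exp(u) + 3*sin(4*z)/10.
Step 6. Substitute back u = z**2: now -z**6/4 - 5*exp(z**2) + 3*sin(4*z)/10.
Answer: -z**6/4 - 5*exp(z**2) + 3*sin(4*z)/10.
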